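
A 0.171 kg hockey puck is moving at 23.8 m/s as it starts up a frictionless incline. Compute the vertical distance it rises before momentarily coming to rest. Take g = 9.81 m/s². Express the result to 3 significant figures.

By energy conservation, ½mv² = mgh
h = v²/(2g) = 23.8²/(2 × 9.81) = 28.87 m

h = 28.9 m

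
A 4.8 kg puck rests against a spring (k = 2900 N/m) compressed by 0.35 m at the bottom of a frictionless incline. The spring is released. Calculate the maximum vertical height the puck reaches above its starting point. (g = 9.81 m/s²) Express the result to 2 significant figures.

All spring PE becomes gravitational PE at the highest point: ½kx² = mgh
h = kx²/(2mg) = (2900)(0.35)²/(2 × 4.8 × 9.81) = 3.772 m

h = 3.8 m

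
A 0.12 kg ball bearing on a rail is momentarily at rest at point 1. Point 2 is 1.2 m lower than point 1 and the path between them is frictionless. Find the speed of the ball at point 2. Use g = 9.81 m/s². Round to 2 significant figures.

By conservation of mechanical energy, mgh = ½mv²
v = √(2gh) = √(2 × 9.81 × 1.2) = √23.544 = 4.852 m/s

v = 4.9 m/s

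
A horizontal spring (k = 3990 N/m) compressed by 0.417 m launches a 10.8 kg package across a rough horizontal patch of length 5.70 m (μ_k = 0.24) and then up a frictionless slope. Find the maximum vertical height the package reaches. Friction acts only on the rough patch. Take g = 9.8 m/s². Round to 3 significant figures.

h = 1.91 m

Spring energy: E₀ = ½kx² = ½(3990)(0.417)² = 346.91 J
Friction: W_f = μ_k mg d = (0.24)(10.8)(9.8)(5.70) = 144.8 J
Energy at base of ramp: E = 346.91 − 144.8 = 202.12 J
At max height all remaining energy is PE: mgh = E ⇒ h = E/(mg) = 202.12/(10.8 × 9.8) = 1.910 m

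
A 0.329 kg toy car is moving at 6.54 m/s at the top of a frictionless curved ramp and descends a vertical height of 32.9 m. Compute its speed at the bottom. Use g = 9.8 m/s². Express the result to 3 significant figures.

Mechanical energy is conserved (no friction): ½mv₀² + mgh = ½mv²
v² = v₀² + 2gh = (6.54)² + 2(9.8)(32.9) = 687.61
v = √687.61 = 26.22 m/s

v = 26.2 m/s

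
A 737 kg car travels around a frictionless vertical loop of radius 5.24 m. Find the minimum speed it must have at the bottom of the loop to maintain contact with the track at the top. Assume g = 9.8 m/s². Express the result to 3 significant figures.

v = 16.0 m/s

At the top: mg = mv_top²/r ⇒ v_top² = gr = 51.35 m²/s²
Energy from bottom to top (height 2r): ½mv_bot² = ½mv_top² + mg(2r)
v_bot² = gr + 4gr = 5gr = 256.8
v_bot = √(5gr) = 16.02 m/s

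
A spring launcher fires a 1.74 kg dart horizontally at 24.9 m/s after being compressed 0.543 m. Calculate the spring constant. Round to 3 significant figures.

k = 3660 N/m

Energy stored in the spring equals the launch KE: ½kx² = ½mv²
k = mv²/x² = (1.74)(24.9)²/(0.543)² = 3659 N/m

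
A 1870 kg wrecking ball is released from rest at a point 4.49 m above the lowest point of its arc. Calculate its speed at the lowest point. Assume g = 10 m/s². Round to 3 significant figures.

By conservation of mechanical energy, mgh = ½mv²
v = √(2gh) = √(2 × 10 × 4.49) = √89.800 = 9.476 m/s

v = 9.48 m/s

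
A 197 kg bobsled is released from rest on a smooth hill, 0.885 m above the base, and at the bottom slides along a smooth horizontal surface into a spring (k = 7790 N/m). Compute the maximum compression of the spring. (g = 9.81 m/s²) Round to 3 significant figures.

Gravitational PE at the top equals spring PE at max compression: mgh = ½kx²
x = √(2mgh/k) = √(2 × 197 × 9.81 × 0.885 / 7790) = 0.6627 m

x = 0.663 m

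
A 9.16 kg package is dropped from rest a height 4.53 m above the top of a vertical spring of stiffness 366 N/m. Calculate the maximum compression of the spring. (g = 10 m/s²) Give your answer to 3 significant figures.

Measuring PE from the top of the relaxed spring, at max compression the package has dropped H + x with zero KE, so:
mg(H + x) = ½kx²
½(366)x² − (9.16)(10)x − (9.16)(10)(4.53) = 0
183.0x² − 91.60x − 414.9 = 0
x = [91.60 + √(8391 + 303742)]/(2 × 183.0) = 1.777 m

x = 1.78 m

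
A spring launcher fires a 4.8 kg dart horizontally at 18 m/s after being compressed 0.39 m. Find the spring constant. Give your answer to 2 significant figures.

k = 10000 N/m

½kx² = ½mv²
k = mv²/x² = (4.8)(18)²/(0.39)² = 10225 N/m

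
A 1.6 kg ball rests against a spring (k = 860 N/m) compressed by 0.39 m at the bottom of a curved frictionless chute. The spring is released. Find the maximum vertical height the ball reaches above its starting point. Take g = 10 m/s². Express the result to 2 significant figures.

h = 4.1 m

Energy conservation from release to the highest point: ½kx² = mgh
h = kx²/(2mg) = (860)(0.39)²/(2 × 1.6 × 10) = 4.088 m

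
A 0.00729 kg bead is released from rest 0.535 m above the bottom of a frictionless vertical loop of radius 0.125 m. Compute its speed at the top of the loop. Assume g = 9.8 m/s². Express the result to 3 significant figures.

v = 2.36 m/s

Energy conservation: mgh = ½mv_top² + mg(2r)
v_top² = 2g(h − 2r) = 2(9.8)(0.535 − 0.2500) = 5.586
v_top = 2.363 m/s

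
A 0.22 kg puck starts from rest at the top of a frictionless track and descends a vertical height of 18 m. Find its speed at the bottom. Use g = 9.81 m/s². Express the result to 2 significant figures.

v = 19 m/s

Equating total energy at the two states: mgh = ½mv²
v = √(2gh) = √(2 × 9.81 × 18) = √353.16 = 18.79 m/s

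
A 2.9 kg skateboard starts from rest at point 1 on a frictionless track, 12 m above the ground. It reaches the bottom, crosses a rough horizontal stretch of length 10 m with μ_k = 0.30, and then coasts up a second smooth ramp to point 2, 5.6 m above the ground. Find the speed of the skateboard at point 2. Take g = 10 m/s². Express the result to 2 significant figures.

v = 8.2 m/s

Energy at 1: mgh₁ = (2.9)(10)(12) = 348.00 J
Friction loss: W_f = μ_k mg d = 87.00 J
At 2: ½mv² + mgh₂ = mgh₁ − W_f
½mv² = 348.00 − 87.00 − 162.40 = 98.600 J
v = √(2 × 98.600/2.9) = 8.246 m/s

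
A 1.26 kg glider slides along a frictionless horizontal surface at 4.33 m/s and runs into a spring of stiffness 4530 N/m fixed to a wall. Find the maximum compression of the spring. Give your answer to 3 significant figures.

All KE is stored as spring PE at maximum compression: ½mv² = ½kx²
x = v√(m/k) = 4.33 × √(1.26/4530) = 0.07221 m

x = 0.0722 m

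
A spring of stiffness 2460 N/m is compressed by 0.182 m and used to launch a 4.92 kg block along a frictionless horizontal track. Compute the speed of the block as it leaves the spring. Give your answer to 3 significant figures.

Spring PE converts entirely to kinetic energy: ½kx² = ½mv²
v = x√(k/m) = 0.182 × √(2460/4.92) = 4.070 m/s

v = 4.07 m/s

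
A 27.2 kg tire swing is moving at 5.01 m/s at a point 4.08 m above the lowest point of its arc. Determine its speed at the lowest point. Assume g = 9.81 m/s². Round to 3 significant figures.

v = 10.3 m/s

Mechanical energy is conserved (no friction): ½mv₀² + mgh = ½mv²
The mass cancels from both sides.
v² = v₀² + 2gh = (5.01)² + 2(9.81)(4.08) = 105.15
v = √105.15 = 10.25 m/s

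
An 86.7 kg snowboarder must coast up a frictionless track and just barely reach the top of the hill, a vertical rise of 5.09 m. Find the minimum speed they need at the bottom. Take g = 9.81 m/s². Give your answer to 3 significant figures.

v = 9.99 m/s

At the top they are momentarily at rest, so all KE converts to PE: ½mv² = mgh
v = √(2gh) = √(2 × 9.81 × 5.09) = 9.993 m/s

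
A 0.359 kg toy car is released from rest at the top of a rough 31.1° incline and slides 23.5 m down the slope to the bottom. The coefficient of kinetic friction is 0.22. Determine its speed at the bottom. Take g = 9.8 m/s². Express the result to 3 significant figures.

Taking the bottom as reference, mgh = ½mv² + μ_k N L with h = L sinθ, N = mg cosθ:
mgh = mgL sinθ = (0.359)(9.8)(23.5)sin31.1° = 42.706 J
W_f = μ_k mg cosθ · L = (0.22)(0.359)(9.8)cos31.1°·23.5 = 15.57 J
½mv² = 42.706 − 15.57 = 27.131 J
v = √(2 × 27.131/0.359) = 12.29 m/s

v = 12.3 m/s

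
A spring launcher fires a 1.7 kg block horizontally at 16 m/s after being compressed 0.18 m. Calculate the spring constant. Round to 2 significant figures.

Energy stored in the spring equals the launch KE: ½kx² = ½mv²
k = mv²/x² = (1.7)(16)²/(0.18)² = 13432 N/m

k = 13000 N/m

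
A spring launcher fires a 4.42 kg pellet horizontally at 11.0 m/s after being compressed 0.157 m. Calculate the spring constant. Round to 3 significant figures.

Energy stored in the spring equals the launch KE: ½kx² = ½mv²
k = mv²/x² = (4.42)(11.0)²/(0.157)² = 21697 N/m

k = 21700 N/m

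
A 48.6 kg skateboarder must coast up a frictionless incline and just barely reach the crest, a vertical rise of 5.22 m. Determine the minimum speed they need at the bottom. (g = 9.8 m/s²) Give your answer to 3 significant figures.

v = 10.1 m/s

At the top they are momentarily at rest, so all KE converts to PE: ½mv² = mgh
v = √(2gh) = √(2 × 9.8 × 5.22) = 10.11 m/s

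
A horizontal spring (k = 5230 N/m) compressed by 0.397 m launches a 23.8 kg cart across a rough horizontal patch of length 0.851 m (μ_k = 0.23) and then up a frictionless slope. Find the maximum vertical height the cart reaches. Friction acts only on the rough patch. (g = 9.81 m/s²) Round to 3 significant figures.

h = 1.57 m

Spring energy: E₀ = ½kx² = ½(5230)(0.397)² = 412.15 J
Friction: W_f = μ_k mg d = (0.23)(23.8)(9.81)(0.851) = 45.70 J
Energy at base of ramp: E = 412.15 − 45.70 = 366.45 J
At max height all remaining energy is PE: mgh = E ⇒ h = E/(mg) = 366.45/(23.8 × 9.81) = 1.570 m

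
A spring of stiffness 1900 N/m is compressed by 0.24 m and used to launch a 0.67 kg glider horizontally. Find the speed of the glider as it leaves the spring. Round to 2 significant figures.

v = 13 m/s

The glider leaves the spring when the spring is at natural length, so ½kx² = ½mv²
v = x√(k/m) = 0.24 × √(1900/0.67) = 12.78 m/s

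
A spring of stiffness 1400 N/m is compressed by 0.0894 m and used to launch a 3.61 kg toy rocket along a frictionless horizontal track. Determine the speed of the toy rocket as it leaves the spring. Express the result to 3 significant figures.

The toy rocket leaves the spring when the spring is at natural length, so ½kx² = ½mv²
v = x√(k/m) = 0.0894 × √(1400/3.61) = 1.761 m/s

v = 1.76 m/s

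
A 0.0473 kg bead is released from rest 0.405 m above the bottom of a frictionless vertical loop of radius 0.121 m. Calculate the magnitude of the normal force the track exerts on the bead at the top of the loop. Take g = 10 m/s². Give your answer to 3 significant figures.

N = 0.801 N

Energy from release to top (height 2r): mgh = ½mv_top² + mg(2r)
v_top² = 2g(h − 2r) = 2(10)(0.405 − 0.2420) = 3.2600 m²/s²
At the top, both N and weight point toward the centre: N + mg = mv_top²/r
N = m(v_top²/r − g) = 0.0473(3.2600/0.121 − 10) = 0.8014 N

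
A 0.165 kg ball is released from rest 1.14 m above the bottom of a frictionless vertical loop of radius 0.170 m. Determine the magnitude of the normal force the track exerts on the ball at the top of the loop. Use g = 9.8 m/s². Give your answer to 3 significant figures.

N = 13.6 N

Energy from release to top (height 2r): mgh = ½mv_top² + mg(2r)
v_top² = 2g(h − 2r) = 2(9.8)(1.14 − 0.3400) = 15.680 m²/s²
At the top, both N and weight point toward the centre: N + mg = mv_top²/r
N = m(v_top²/r − g) = 0.165(15.680/0.170 − 9.8) = 13.60 N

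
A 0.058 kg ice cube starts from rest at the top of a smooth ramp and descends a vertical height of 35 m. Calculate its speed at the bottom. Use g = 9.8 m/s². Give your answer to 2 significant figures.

v = 26 m/s

Energy conservation between the two points: mgh = ½mv²
v = √(2gh) = √(2 × 9.8 × 35) = √686.00 = 26.19 m/s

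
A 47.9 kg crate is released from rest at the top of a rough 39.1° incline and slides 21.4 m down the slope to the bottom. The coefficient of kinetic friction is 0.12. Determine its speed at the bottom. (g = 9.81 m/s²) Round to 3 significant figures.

Taking the bottom as reference, mgh = ½mv² + μ_k N L with h = L sinθ, N = mg cosθ:
mgh = mgL sinθ = (47.9)(9.81)(21.4)sin39.1° = 6342.0 J
W_f = μ_k mg cosθ · L = (0.12)(47.9)(9.81)cos39.1°·21.4 = 936.5 J
½mv² = 6342.0 − 936.5 = 5405.5 J
v = √(2 × 5405.5/47.9) = 15.02 m/s

v = 15.0 m/s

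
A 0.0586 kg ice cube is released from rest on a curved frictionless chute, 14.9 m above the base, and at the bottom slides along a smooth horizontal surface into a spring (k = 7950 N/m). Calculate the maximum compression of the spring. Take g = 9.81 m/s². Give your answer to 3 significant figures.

x = 0.0464 m

At max compression the cube is momentarily at rest: mgh = ½kx²
x = √(2mgh/k) = √(2 × 0.0586 × 9.81 × 14.9 / 7950) = 0.04642 m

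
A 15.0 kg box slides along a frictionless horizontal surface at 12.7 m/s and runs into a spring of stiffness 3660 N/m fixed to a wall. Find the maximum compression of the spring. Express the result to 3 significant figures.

x = 0.813 m

At max compression the box is momentarily at rest: ½mv² = ½kx²
x = v√(m/k) = 12.7 × √(15.0/3660) = 0.8130 m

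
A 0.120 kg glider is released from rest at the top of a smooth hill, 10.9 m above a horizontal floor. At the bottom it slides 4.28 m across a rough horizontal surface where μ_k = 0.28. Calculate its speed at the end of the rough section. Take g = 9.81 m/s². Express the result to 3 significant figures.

Applying the work–energy principle:
mgh = ½mv² + μ_k m g d
W_f = μ_k mg d = (0.28)(0.120)(9.81)(4.28) = 1.411 J
½mv² = mgh − W_f = 12.831 − 1.411 = 11.421 J
v = √(2 × 11.421/0.120) = 13.80 m/s

v = 13.8 m/s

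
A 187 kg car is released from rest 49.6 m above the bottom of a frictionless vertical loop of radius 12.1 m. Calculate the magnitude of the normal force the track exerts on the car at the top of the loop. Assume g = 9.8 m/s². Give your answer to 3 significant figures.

Energy from release to top (height 2r): mgh = ½mv_top² + mg(2r)
v_top² = 2g(h − 2r) = 2(9.8)(49.6 − 24.20) = 497.84 m²/s²
At the top, both N and weight point toward the centre: N + mg = mv_top²/r
N = m(v_top²/r − g) = 187(497.84/12.1 − 9.8) = 5861 N

N = 5860 N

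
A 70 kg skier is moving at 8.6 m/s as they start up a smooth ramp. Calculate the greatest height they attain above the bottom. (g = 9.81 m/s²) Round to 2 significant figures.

Setting KE at the bottom equal to PE gained: ½mv² = mgh
h = v²/(2g) = 8.6²/(2 × 9.81) = 3.770 m

h = 3.8 m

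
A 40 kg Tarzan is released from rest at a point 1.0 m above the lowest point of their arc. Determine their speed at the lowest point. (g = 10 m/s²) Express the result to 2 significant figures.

v = 4.5 m/s

Equating total energy at the two states: mgh = ½mv²
v = √(2gh) = √(2 × 10 × 1.0) = √20.000 = 4.472 m/s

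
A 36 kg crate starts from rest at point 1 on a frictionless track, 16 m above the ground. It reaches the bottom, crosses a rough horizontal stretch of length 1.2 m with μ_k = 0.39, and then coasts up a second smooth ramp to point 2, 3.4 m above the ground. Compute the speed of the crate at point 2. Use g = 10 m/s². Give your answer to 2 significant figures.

Energy at 1: mgh₁ = (36)(10)(16) = 5760.0 J
Friction loss: W_f = μ_k mg d = 168.5 J
At 2: ½mv² + mgh₂ = mgh₁ − W_f
½mv² = 5760.0 − 168.5 − 1224.0 = 4367.5 J
v = √(2 × 4367.5/36) = 15.58 m/s

v = 16 m/s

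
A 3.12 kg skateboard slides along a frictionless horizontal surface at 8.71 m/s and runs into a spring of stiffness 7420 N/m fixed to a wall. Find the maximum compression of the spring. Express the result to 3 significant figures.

Conservation of energy between contact and max compression: ½mv² = ½kx²
x = v√(m/k) = 8.71 × √(3.12/7420) = 0.1786 m

x = 0.179 m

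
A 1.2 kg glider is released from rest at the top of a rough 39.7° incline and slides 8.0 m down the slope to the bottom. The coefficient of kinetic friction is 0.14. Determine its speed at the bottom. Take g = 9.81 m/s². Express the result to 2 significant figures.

Taking the bottom as reference, mgh = ½mv² + μ_k N L with h = L sinθ, N = mg cosθ:
mgh = mgL sinθ = (1.2)(9.81)(8.0)sin39.7° = 60.157 J
W_f = μ_k mg cosθ · L = (0.14)(1.2)(9.81)cos39.7°·8.0 = 10.14 J
½mv² = 60.157 − 10.14 = 50.012 J
v = √(2 × 50.012/1.2) = 9.130 m/s

v = 9.1 m/s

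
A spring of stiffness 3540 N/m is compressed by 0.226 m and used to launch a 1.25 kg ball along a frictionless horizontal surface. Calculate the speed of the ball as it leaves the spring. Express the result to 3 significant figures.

v = 12.0 m/s

Spring PE converts entirely to kinetic energy: ½kx² = ½mv²
v = x√(k/m) = 0.226 × √(3540/1.25) = 12.03 m/s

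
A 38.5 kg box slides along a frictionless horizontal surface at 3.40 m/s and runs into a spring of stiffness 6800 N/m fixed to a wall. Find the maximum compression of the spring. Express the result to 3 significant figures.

x = 0.256 m

Conservation of energy between contact and max compression: ½mv² = ½kx²
x = v√(m/k) = 3.40 × √(38.5/6800) = 0.2558 m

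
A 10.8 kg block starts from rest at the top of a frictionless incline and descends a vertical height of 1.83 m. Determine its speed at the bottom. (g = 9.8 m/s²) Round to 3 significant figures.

Energy conservation between the two points: mgh = ½mv²
v = √(2gh) = √(2 × 9.8 × 1.83) = √35.868 = 5.989 m/s

v = 5.99 m/s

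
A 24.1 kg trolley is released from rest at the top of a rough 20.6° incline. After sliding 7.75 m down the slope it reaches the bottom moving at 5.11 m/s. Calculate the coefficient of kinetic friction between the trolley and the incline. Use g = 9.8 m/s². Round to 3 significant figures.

μ_k = 0.192

Energy balance down the incline: mg L sinθ − ½mv² = μ_k (mg cosθ) L
mgL sinθ = 644.01 J; ½mv² = 314.65 J
W_f = 644.01 − 314.65 = 329.4 J
μ_k = W_f/(mg cosθ · L) = 329.4/(221.1 × 7.75) = 0.1922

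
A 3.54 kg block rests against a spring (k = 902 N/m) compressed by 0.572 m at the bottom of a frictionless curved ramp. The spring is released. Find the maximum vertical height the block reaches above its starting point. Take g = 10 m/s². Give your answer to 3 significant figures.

h = 4.17 m

Energy conservation from release to the highest point: ½kx² = mgh
h = kx²/(2mg) = (902)(0.572)²/(2 × 3.54 × 10) = 4.168 m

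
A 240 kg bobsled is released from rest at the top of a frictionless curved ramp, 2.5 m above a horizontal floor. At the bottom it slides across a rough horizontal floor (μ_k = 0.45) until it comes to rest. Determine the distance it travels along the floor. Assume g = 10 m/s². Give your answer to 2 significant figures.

d = 5.6 m

Applying the work–energy principle:
At rest all PE has been dissipated by friction: mgh = μ_k m g d
d = h/μ_k = 2.5/0.45 = 5.556 m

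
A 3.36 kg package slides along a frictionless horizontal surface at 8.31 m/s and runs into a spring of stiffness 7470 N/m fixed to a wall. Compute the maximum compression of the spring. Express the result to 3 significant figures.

x = 0.176 m

All KE is stored as spring PE at maximum compression: ½mv² = ½kx²
x = v√(m/k) = 8.31 × √(3.36/7470) = 0.1762 m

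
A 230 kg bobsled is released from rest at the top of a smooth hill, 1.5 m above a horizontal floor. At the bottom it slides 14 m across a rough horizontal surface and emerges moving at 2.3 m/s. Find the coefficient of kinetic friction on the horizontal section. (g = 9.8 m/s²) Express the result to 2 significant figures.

Applying the work–energy principle:
mgh = ½mv² + μ_k m g d
mgh = 3381.0 J; ½mv² = 608.35 J
W_f = 3381.0 − 608.35 = 2773 J
μ_k = W_f/(mg·d) = 2773/(2254 × 14) = 0.08786

μ_k = 0.088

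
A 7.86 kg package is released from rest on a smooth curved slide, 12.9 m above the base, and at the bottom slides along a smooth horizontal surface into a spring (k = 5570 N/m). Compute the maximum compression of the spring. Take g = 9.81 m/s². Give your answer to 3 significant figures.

x = 0.598 m

Gravitational PE at the top equals spring PE at max compression: mgh = ½kx²
x = √(2mgh/k) = √(2 × 7.86 × 9.81 × 12.9 / 5570) = 0.5976 m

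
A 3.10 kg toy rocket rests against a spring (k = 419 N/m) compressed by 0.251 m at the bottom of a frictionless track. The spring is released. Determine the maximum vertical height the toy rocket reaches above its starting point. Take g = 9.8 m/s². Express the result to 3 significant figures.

h = 0.434 m

Energy conservation from release to the highest point: ½kx² = mgh
h = kx²/(2mg) = (419)(0.251)²/(2 × 3.10 × 9.8) = 0.4345 m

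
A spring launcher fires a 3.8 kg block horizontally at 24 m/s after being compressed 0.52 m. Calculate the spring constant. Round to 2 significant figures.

Energy stored in the spring equals the launch KE: ½kx² = ½mv²
k = mv²/x² = (3.8)(24)²/(0.52)² = 8095 N/m

k = 8100 N/m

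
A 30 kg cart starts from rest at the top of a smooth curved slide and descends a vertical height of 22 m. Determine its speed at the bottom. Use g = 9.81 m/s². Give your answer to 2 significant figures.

v = 21 m/s

Equating total energy at the two states: mgh = ½mv²
v = √(2gh) = √(2 × 9.81 × 22) = √431.64 = 20.78 m/s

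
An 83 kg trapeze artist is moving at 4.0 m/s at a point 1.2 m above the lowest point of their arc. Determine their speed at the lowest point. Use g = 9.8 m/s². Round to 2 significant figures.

Mechanical energy is conserved (no friction): ½mv₀² + mgh = ½mv²
The mass cancels from both sides.
v² = v₀² + 2gh = (4.0)² + 2(9.8)(1.2) = 39.520
v = √39.520 = 6.286 m/s

v = 6.3 m/s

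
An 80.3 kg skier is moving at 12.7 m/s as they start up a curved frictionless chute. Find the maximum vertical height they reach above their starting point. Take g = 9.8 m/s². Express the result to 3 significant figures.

h = 8.23 m

By energy conservation, ½mv² = mgh
h = v²/(2g) = 12.7²/(2 × 9.8) = 8.229 m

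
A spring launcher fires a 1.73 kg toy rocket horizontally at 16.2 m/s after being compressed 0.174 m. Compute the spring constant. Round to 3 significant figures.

Energy stored in the spring equals the launch KE: ½kx² = ½mv²
k = mv²/x² = (1.73)(16.2)²/(0.174)² = 14996 N/m

k = 15000 N/m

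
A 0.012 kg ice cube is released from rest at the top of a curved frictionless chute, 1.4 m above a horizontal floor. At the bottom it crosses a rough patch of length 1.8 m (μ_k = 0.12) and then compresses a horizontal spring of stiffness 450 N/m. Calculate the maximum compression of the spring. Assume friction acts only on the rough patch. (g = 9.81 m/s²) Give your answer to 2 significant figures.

Initial energy: E₁ = mgh = (0.012)(9.81)(1.4) = 0.16481 J
Friction removes W_f = μ_k mg d = (0.12)(0.012)(9.81)(1.8) = 0.02543 J
Energy reaching the spring: E = 0.16481 − 0.02543 = 0.13938 J
At max compression ½kx² = E ⇒ x = √(2E/k) = √(2 × 0.13938/450) = 0.02489 m

x = 0.025 m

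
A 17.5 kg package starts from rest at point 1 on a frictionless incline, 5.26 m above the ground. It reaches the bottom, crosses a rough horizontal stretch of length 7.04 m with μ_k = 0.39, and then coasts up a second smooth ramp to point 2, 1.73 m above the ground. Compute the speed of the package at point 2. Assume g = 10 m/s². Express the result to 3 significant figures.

v = 3.96 m/s

Energy at 1: mgh₁ = (17.5)(10)(5.26) = 920.50 J
Friction loss: W_f = μ_k mg d = 480.5 J
At 2: ½mv² + mgh₂ = mgh₁ − W_f
½mv² = 920.50 − 480.5 − 302.75 = 137.27 J
v = √(2 × 137.27/17.5) = 3.961 m/s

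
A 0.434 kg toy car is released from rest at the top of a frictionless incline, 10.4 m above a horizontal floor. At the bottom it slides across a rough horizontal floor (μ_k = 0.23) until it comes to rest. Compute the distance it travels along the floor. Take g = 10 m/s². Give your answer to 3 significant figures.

d = 45.2 m

Applying the work–energy principle:
At rest all PE has been dissipated by friction: mgh = μ_k m g d
d = h/μ_k = 10.4/0.23 = 45.22 m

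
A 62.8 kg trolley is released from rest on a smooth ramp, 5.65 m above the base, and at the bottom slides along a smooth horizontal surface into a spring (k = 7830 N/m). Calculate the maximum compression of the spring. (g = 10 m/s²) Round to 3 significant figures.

Gravitational PE at the top equals spring PE at max compression: mgh = ½kx²
x = √(2mgh/k) = √(2 × 62.8 × 10 × 5.65 / 7830) = 0.9520 m

x = 0.952 m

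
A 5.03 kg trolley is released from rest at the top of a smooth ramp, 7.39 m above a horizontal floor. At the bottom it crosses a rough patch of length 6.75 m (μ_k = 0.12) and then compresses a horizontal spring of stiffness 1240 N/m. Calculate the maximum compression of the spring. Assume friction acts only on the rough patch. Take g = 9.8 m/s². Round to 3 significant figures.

x = 0.723 m

Initial energy: E₁ = mgh = (5.03)(9.8)(7.39) = 364.28 J
Friction removes W_f = μ_k mg d = (0.12)(5.03)(9.8)(6.75) = 39.93 J
Energy reaching the spring: E = 364.28 − 39.93 = 324.35 J
At max compression ½kx² = E ⇒ x = √(2E/k) = √(2 × 324.35/1240) = 0.7233 m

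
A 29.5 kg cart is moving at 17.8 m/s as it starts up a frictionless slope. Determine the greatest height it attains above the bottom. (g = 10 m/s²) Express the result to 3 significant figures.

By energy conservation, ½mv² = mgh
h = v²/(2g) = 17.8²/(2 × 10) = 15.84 m

h = 15.8 m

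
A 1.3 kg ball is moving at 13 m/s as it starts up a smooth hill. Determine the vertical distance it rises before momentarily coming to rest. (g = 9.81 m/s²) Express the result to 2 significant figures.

h = 8.6 m

Setting KE at the bottom equal to PE gained: ½mv² = mgh
h = v²/(2g) = 13²/(2 × 9.81) = 8.614 m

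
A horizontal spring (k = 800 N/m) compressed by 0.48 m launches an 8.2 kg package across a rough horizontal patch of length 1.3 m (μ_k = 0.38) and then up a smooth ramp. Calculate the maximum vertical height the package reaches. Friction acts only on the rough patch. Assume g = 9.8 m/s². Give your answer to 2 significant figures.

Spring energy: E₀ = ½kx² = ½(800)(0.48)² = 92.160 J
Friction: W_f = μ_k mg d = (0.38)(8.2)(9.8)(1.3) = 39.70 J
Energy at base of ramp: E = 92.160 − 39.70 = 52.462 J
At max height all remaining energy is PE: mgh = E ⇒ h = E/(mg) = 52.462/(8.2 × 9.8) = 0.6528 m

h = 0.65 m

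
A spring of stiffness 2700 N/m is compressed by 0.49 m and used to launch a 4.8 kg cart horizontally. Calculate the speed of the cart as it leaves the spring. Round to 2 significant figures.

v = 12 m/s

Spring PE converts entirely to kinetic energy: ½kx² = ½mv²
v = x√(k/m) = 0.49 × √(2700/4.8) = 11.62 m/s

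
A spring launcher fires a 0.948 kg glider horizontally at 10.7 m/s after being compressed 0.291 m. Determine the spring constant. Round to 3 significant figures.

½kx² = ½mv²
k = mv²/x² = (0.948)(10.7)²/(0.291)² = 1282 N/m

k = 1280 N/m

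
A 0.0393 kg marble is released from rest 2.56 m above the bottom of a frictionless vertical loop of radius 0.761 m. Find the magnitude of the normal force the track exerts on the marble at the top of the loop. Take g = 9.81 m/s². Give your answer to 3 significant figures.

N = 0.666 N

Energy from release to top (height 2r): mgh = ½mv_top² + mg(2r)
v_top² = 2g(h − 2r) = 2(9.81)(2.56 − 1.522) = 20.366 m²/s²
At the top, both N and weight point toward the centre: N + mg = mv_top²/r
N = m(v_top²/r − g) = 0.0393(20.366/0.761 − 9.81) = 0.6662 N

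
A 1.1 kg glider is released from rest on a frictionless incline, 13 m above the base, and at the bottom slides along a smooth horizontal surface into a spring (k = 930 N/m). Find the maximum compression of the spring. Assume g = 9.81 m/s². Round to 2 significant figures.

x = 0.55 m

Energy conservation (no friction) from release to max compression: mgh = ½kx²
x = √(2mgh/k) = √(2 × 1.1 × 9.81 × 13 / 930) = 0.5493 m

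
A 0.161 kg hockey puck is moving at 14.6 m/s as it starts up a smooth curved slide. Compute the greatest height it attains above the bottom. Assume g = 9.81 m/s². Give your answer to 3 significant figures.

h = 10.9 m

Setting KE at the bottom equal to PE gained: ½mv² = mgh
h = v²/(2g) = 14.6²/(2 × 9.81) = 10.86 m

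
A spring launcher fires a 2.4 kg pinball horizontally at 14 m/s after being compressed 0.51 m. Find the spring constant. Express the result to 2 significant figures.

k = 1800 N/m

Spring PE at full compression equals KE at release: ½kx² = ½mv²
k = mv²/x² = (2.4)(14)²/(0.51)² = 1809 N/m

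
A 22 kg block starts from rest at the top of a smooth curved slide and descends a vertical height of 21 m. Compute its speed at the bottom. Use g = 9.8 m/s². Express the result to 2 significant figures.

v = 20 m/s

Mechanical energy is conserved (no friction): mgh = ½mv²
v = √(2gh) = √(2 × 9.8 × 21) = √411.60 = 20.29 m/s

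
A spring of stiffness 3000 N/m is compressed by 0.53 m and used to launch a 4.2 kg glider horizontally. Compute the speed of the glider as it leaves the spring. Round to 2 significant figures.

v = 14 m/s

The glider leaves the spring when the spring is at natural length, so ½kx² = ½mv²
v = x√(k/m) = 0.53 × √(3000/4.2) = 14.16 m/s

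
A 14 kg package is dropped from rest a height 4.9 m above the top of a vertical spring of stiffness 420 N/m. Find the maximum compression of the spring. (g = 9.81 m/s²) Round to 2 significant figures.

Take the reference level at the top of the uncompressed spring. At max compression the package has fallen H + x and is momentarily at rest:
mg(H + x) = ½kx²
½(420)x² − (14)(9.81)x − (14)(9.81)(4.9) = 0
210.0x² − 137.3x − 673.0 = 0
x = [137.3 + √(18862 + 565291)]/(2 × 210.0) = 2.147 m

x = 2.1 m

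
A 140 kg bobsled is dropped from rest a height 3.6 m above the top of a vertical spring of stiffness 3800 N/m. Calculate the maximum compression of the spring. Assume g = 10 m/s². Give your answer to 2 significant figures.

x = 2.0 m

Measuring PE from the top of the relaxed spring, at max compression the bobsled has dropped H + x with zero KE, so:
mg(H + x) = ½kx²
½(3800)x² − (140)(10)x − (140)(10)(3.6) = 0
1900x² − 1400x − 5040 = 0
x = [1400 + √(1.960e+06 + 3.8304e+07)]/(2 × 1900) = 2.038 m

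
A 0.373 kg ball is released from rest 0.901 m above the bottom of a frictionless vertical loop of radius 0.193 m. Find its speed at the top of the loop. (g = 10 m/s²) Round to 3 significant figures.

v = 3.21 m/s

Energy conservation: mgh = ½mv_top² + mg(2r)
v_top² = 2g(h − 2r) = 2(10)(0.901 − 0.3860) = 10.30
v_top = 3.209 m/s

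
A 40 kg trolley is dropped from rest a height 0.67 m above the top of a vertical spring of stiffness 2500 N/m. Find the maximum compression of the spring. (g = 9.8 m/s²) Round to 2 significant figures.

x = 0.64 m

Let x be the compression. The total drop is H + x, and the trolley is instantaneously at rest at max compression, so energy conservation gives:
mg(H + x) = ½kx²
½(2500)x² − (40)(9.8)x − (40)(9.8)(0.67) = 0
1250x² − 392.0x − 262.6 = 0
x = [392.0 + √(153664 + 1.3132e+06)]/(2 × 1250) = 0.6413 m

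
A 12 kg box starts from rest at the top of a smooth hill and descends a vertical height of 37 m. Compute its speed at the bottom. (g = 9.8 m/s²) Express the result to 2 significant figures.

v = 27 m/s

Mechanical energy is conserved (no friction): mgh = ½mv²
v = √(2gh) = √(2 × 9.8 × 37) = √725.20 = 26.93 m/s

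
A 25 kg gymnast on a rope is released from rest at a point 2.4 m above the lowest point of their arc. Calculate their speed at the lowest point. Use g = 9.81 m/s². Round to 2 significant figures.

v = 6.9 m/s

Equating total energy at the two states: mgh = ½mv²
The mass cancels from both sides.
v = √(2gh) = √(2 × 9.81 × 2.4) = √47.088 = 6.862 m/s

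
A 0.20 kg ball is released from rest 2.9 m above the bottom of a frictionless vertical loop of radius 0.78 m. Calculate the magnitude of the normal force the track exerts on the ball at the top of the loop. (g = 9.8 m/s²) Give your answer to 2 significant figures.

N = 4.8 N

Energy from release to top (height 2r): mgh = ½mv_top² + mg(2r)
v_top² = 2g(h − 2r) = 2(9.8)(2.9 − 1.560) = 26.264 m²/s²
At the top, both N and weight point toward the centre: N + mg = mv_top²/r
N = m(v_top²/r − g) = 0.20(26.264/0.78 − 9.8) = 4.774 N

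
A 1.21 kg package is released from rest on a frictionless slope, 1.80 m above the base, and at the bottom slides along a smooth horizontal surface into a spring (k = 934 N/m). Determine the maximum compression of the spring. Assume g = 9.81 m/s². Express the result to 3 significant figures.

Energy conservation (no friction) from release to max compression: mgh = ½kx²
x = √(2mgh/k) = √(2 × 1.21 × 9.81 × 1.80 / 934) = 0.2139 m

x = 0.214 m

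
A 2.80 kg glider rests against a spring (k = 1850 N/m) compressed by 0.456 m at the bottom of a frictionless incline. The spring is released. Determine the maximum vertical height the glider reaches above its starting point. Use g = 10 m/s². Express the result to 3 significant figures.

h = 6.87 m

At maximum height the glider is at rest, so ½kx² = mgh
h = kx²/(2mg) = (1850)(0.456)²/(2 × 2.80 × 10) = 6.869 m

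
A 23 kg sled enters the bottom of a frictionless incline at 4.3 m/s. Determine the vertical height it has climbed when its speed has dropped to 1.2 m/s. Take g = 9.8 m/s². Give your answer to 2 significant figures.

h = 0.87 m

Conservation of energy: ½mv₁² = ½mv₂² + mgh
h = (v₁² − v₂²)/(2g) = (4.3² − 1.2²)/(2 × 9.8) = 0.8699 m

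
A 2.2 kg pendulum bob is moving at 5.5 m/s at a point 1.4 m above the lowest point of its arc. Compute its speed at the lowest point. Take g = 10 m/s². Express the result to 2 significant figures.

Energy conservation between the two points: ½mv₀² + mgh = ½mv²
v² = v₀² + 2gh = (5.5)² + 2(10)(1.4) = 58.250
v = √58.250 = 7.632 m/s

v = 7.6 m/s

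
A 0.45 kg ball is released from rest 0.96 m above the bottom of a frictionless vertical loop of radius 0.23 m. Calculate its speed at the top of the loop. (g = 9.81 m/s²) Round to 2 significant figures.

Energy conservation: mgh = ½mv_top² + mg(2r)
v_top² = 2g(h − 2r) = 2(9.81)(0.96 − 0.4600) = 9.810
v_top = 3.132 m/s

v = 3.1 m/s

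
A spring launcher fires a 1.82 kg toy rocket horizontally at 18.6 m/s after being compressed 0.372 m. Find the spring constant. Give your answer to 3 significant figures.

Spring PE at full compression equals KE at release: ½kx² = ½mv²
k = mv²/x² = (1.82)(18.6)²/(0.372)² = 4550 N/m

k = 4550 N/m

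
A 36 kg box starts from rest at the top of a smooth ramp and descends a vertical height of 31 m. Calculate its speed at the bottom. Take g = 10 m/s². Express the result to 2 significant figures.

v = 25 m/s

By conservation of mechanical energy, mgh = ½mv²
v = √(2gh) = √(2 × 10 × 31) = √620.00 = 24.90 m/s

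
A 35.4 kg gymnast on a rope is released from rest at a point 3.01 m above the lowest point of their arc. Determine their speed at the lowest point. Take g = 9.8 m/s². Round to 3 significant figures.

v = 7.68 m/s

Mechanical energy is conserved (no friction): mgh = ½mv²
The mass cancels from both sides.
v = √(2gh) = √(2 × 9.8 × 3.01) = √58.996 = 7.681 m/s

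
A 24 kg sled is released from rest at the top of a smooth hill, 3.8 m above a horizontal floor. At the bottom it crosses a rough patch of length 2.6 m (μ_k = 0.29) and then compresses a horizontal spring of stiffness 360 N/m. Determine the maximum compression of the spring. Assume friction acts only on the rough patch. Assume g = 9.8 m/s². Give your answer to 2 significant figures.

x = 2.0 m

Initial energy: E₁ = mgh = (24)(9.8)(3.8) = 893.76 J
Friction removes W_f = μ_k mg d = (0.29)(24)(9.8)(2.6) = 177.3 J
Energy reaching the spring: E = 893.76 − 177.3 = 716.42 J
At max compression ½kx² = E ⇒ x = √(2E/k) = √(2 × 716.42/360) = 1.995 m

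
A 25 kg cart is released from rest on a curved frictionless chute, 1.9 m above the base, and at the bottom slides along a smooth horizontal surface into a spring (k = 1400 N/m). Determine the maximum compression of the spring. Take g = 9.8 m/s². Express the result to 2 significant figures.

Energy conservation (no friction) from release to max compression: mgh = ½kx²
x = √(2mgh/k) = √(2 × 25 × 9.8 × 1.9 / 1400) = 0.8155 m

x = 0.82 m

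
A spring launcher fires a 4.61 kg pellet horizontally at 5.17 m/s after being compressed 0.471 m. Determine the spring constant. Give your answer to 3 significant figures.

Energy stored in the spring equals the launch KE: ½kx² = ½mv²
k = mv²/x² = (4.61)(5.17)²/(0.471)² = 555.4 N/m

k = 555 N/m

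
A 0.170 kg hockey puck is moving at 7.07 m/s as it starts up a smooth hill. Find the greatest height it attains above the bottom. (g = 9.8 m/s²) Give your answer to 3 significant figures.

Setting KE at the bottom equal to PE gained: ½mv² = mgh
h = v²/(2g) = 7.07²/(2 × 9.8) = 2.550 m

h = 2.55 m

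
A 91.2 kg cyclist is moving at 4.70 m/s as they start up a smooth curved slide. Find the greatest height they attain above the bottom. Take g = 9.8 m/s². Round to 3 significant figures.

h = 1.13 m

By energy conservation, ½mv² = mgh
h = v²/(2g) = 4.70²/(2 × 9.8) = 1.127 m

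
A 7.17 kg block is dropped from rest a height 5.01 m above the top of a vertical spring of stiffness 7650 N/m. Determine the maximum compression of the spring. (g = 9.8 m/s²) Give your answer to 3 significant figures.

x = 0.313 m

Let x be the compression. The total drop is H + x, and the block is instantaneously at rest at max compression, so energy conservation gives:
mg(H + x) = ½kx²
½(7650)x² − (7.17)(9.8)x − (7.17)(9.8)(5.01) = 0
3825x² − 70.27x − 352.0 = 0
x = [70.27 + √(4937 + 5.3861e+06)]/(2 × 3825) = 0.3127 m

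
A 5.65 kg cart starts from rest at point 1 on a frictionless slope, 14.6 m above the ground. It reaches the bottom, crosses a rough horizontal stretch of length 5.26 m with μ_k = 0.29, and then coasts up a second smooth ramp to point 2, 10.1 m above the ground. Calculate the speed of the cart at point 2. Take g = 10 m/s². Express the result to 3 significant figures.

Energy at 1: mgh₁ = (5.65)(10)(14.6) = 824.90 J
Friction loss: W_f = μ_k mg d = 86.19 J
At 2: ½mv² + mgh₂ = mgh₁ − W_f
½mv² = 824.90 − 86.19 − 570.65 = 168.06 J
v = √(2 × 168.06/5.65) = 7.713 m/s

v = 7.71 m/s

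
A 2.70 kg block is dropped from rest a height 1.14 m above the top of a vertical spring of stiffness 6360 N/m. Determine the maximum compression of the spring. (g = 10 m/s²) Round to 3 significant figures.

Take the reference level at the top of the uncompressed spring. At max compression the block has fallen H + x and is momentarily at rest:
mg(H + x) = ½kx²
½(6360)x² − (2.70)(10)x − (2.70)(10)(1.14) = 0
3180x² − 27.00x − 30.78 = 0
x = [27.00 + √(729.0 + 391522)]/(2 × 3180) = 0.1027 m

x = 0.103 m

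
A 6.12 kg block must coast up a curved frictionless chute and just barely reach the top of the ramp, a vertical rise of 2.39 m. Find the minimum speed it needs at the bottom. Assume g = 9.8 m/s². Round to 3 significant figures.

At the top it is momentarily at rest, so all KE converts to PE: ½mv² = mgh
v = √(2gh) = √(2 × 9.8 × 2.39) = 6.844 m/s

v = 6.84 m/s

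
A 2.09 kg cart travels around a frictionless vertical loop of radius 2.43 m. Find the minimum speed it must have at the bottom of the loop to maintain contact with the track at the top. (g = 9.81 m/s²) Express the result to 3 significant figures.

v = 10.9 m/s

At the top: mg = mv_top²/r ⇒ v_top² = gr = 23.84 m²/s²
Energy from bottom to top (height 2r): ½mv_bot² = ½mv_top² + mg(2r)
v_bot² = gr + 4gr = 5gr = 119.2
v_bot = √(5gr) = 10.92 m/s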